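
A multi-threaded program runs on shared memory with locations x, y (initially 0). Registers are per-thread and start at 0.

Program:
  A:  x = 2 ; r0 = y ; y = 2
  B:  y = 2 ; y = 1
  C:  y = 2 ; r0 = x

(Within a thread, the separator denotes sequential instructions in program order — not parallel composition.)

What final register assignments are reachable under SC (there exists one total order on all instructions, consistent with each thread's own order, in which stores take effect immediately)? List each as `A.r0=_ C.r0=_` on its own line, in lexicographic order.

outcome vector order: (A.r0,C.r0)
|SC outcomes| = 5

A.r0=0 C.r0=2
A.r0=1 C.r0=0
A.r0=1 C.r0=2
A.r0=2 C.r0=0
A.r0=2 C.r0=2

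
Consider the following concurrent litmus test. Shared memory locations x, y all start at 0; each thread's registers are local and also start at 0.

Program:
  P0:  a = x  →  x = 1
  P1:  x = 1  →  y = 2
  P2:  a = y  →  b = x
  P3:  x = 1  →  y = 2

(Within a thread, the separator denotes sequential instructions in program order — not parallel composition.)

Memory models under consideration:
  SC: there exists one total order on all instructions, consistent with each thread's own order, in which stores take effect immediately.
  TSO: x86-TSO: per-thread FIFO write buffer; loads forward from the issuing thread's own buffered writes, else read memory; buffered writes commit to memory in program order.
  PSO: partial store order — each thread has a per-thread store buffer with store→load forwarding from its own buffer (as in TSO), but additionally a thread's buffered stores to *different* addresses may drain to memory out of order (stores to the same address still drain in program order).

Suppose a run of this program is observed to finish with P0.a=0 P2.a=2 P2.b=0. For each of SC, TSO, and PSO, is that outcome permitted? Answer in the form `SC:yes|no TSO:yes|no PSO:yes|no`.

SC:no TSO:no PSO:yes

outcome vector order: (P0.a,P2.a,P2.b)
[SC] allowed = {<0 0 0>, <0 0 1>, <0 2 1>, <1 0 0>, <1 0 1>, <1 2 1>}
[TSO] allowed = {<0 0 0>, <0 0 1>, <0 2 1>, <1 0 0>, <1 0 1>, <1 2 1>}
[PSO] allowed = {<0 0 0>, <0 0 1>, <0 2 0>, <0 2 1>, <1 0 0>, <1 0 1>, <1 2 0>, <1 2 1>}
target <0 2 0> ∈ {PSO}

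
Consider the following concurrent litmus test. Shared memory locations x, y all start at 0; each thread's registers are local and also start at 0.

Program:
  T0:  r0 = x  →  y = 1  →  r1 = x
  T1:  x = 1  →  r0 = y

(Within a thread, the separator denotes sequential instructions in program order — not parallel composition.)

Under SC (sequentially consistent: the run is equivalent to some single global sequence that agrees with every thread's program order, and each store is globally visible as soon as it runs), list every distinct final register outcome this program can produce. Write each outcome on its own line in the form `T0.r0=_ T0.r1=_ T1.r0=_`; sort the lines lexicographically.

outcome vector order: (T0.r0,T0.r1,T1.r0)
|SC outcomes| = 5

T0.r0=0 T0.r1=0 T1.r0=1
T0.r0=0 T0.r1=1 T1.r0=0
T0.r0=0 T0.r1=1 T1.r0=1
T0.r0=1 T0.r1=1 T1.r0=0
T0.r0=1 T0.r1=1 T1.r0=1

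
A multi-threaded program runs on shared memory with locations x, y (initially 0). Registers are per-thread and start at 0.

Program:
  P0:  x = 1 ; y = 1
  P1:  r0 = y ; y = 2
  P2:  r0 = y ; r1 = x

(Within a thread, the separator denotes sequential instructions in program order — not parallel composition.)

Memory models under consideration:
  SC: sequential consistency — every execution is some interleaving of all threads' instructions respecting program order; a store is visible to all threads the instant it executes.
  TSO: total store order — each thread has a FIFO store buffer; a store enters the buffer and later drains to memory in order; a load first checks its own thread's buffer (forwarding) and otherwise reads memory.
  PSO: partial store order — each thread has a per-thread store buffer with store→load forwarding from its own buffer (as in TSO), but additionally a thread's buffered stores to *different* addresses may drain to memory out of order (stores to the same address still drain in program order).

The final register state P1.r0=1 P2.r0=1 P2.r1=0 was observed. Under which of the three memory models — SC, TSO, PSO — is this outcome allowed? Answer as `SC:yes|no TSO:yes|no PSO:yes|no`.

outcome vector order: (P1.r0,P2.r0,P2.r1)
[SC] allowed = {(0,0,0) (0,0,1) (0,1,1) (0,2,0) (0,2,1) (1,0,0) (1,0,1) (1,1,1) (1,2,1)}
[TSO] allowed = {(0,0,0) (0,0,1) (0,1,1) (0,2,0) (0,2,1) (1,0,0) (1,0,1) (1,1,1) (1,2,1)}
[PSO] allowed = {(0,0,0) (0,0,1) (0,1,0) (0,1,1) (0,2,0) (0,2,1) (1,0,0) (1,0,1) (1,1,0) (1,1,1) (1,2,0) (1,2,1)}
target (1,1,0) ∈ {PSO}

SC:no TSO:no PSO:yes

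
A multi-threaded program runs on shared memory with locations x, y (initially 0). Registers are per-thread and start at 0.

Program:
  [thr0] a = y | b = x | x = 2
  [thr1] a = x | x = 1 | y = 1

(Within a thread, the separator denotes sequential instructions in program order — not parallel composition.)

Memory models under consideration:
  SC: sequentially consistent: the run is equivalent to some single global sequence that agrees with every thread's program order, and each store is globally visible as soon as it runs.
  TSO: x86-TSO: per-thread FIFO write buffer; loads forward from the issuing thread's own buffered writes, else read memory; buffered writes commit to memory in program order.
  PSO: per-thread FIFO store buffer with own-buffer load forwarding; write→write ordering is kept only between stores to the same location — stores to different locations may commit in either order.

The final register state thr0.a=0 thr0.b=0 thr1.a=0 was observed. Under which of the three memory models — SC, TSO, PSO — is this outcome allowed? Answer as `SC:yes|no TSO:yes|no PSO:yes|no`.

outcome vector order: (thr0.a,thr0.b,thr1.a)
SC: 4 outcomes — {000; 002; 010; 110}
TSO: 4 outcomes — {000; 002; 010; 110}
PSO: 5 outcomes — {000; 002; 010; 100; 110}
target 000 ∈ {SC,TSO,PSO}

SC:yes TSO:yes PSO:yes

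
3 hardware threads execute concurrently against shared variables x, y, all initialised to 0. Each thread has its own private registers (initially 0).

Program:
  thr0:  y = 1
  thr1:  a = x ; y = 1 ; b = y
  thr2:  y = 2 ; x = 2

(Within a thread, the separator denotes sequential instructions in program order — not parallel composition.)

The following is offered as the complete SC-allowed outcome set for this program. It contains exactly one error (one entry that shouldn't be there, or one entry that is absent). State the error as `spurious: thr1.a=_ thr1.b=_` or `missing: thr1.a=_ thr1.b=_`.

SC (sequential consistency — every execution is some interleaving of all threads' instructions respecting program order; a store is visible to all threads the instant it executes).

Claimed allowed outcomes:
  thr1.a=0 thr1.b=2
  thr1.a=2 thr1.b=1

outcome vector order: (thr1.a,thr1.b)
[SC] allowed = {0/1; 0/2; 2/1}
SC∖claimed = {0/1}

missing: thr1.a=0 thr1.b=1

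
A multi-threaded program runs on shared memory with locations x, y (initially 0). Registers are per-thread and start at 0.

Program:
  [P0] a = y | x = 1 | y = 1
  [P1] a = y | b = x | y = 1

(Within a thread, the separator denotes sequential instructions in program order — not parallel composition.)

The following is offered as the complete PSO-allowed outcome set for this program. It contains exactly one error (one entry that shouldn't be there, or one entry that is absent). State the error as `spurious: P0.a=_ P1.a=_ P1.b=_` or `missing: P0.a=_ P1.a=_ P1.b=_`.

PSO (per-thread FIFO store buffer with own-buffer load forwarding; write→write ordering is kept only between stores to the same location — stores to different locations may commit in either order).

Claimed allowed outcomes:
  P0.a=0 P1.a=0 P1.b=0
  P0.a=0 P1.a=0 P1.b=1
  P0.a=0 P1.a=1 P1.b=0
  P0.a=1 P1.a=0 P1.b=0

outcome vector order: (P0.a,P1.a,P1.b)
PSO (5): 000 001 010 011 100
PSO∖claimed = {011}

missing: P0.a=0 P1.a=1 P1.b=1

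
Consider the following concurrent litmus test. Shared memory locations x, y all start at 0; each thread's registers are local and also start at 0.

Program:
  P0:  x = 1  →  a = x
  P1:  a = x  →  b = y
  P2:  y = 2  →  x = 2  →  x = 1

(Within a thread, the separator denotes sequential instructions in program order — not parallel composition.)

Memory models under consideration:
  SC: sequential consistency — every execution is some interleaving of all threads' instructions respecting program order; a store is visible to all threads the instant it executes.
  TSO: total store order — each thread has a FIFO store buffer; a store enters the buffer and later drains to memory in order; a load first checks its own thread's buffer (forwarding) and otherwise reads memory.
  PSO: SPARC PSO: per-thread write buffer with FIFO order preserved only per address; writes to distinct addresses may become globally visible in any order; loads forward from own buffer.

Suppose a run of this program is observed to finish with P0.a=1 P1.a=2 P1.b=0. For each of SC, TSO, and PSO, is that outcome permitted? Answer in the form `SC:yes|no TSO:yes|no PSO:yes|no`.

SC:no TSO:no PSO:yes

outcome vector order: (P0.a,P1.a,P1.b)
SC (10): (1,0,0), (1,0,2), (1,1,0), (1,1,2), (1,2,2), (2,0,0), (2,0,2), (2,1,0), (2,1,2), (2,2,2)
TSO (10): (1,0,0), (1,0,2), (1,1,0), (1,1,2), (1,2,2), (2,0,0), (2,0,2), (2,1,0), (2,1,2), (2,2,2)
PSO (12): (1,0,0), (1,0,2), (1,1,0), (1,1,2), (1,2,0), (1,2,2), (2,0,0), (2,0,2), (2,1,0), (2,1,2), (2,2,0), (2,2,2)
target (1,2,0) ∈ {PSO}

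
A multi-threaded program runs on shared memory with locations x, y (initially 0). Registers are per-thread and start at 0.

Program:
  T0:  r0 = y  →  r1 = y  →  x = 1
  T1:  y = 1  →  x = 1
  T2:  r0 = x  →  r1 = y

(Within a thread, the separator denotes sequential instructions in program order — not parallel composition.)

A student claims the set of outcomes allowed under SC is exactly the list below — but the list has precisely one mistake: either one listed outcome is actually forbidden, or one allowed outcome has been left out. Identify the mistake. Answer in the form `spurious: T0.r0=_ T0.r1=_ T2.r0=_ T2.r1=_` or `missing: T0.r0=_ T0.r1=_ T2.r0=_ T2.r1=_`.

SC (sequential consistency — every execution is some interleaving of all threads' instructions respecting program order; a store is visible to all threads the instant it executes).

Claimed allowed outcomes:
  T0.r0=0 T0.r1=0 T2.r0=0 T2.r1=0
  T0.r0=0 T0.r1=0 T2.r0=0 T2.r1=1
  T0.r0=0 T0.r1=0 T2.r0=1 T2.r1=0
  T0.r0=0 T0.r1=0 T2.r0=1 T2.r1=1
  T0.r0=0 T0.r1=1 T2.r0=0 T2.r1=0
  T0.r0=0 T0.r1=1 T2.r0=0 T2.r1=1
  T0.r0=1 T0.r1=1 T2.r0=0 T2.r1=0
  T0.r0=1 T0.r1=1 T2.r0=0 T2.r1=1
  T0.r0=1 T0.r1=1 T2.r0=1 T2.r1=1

missing: T0.r0=0 T0.r1=1 T2.r0=1 T2.r1=1

outcome vector order: (T0.r0,T0.r1,T2.r0,T2.r1)
under SC → (0,0,0,0); (0,0,0,1); (0,0,1,0); (0,0,1,1); (0,1,0,0); (0,1,0,1); (0,1,1,1); (1,1,0,0); (1,1,0,1); (1,1,1,1)
SC∖claimed = {(0,1,1,1)}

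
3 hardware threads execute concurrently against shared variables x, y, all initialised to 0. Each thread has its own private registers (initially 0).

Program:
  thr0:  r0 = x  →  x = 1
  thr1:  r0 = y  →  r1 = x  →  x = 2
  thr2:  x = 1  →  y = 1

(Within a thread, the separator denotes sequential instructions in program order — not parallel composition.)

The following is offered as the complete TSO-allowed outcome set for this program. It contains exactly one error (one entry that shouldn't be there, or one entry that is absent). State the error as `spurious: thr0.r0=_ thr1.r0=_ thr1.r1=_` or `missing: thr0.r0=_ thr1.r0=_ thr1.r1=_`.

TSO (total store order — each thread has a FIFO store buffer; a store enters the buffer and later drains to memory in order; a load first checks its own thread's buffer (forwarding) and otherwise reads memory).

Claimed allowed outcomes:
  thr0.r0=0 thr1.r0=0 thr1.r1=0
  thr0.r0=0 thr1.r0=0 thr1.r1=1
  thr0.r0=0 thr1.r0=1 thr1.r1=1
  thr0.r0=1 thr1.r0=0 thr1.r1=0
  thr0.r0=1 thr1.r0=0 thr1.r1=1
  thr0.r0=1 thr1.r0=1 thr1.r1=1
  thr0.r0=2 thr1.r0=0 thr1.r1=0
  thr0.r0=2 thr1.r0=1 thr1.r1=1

missing: thr0.r0=2 thr1.r0=0 thr1.r1=1

outcome vector order: (thr0.r0,thr1.r0,thr1.r1)
[TSO] allowed = {<0 0 0>; <0 0 1>; <0 1 1>; <1 0 0>; <1 0 1>; <1 1 1>; <2 0 0>; <2 0 1>; <2 1 1>}
TSO∖claimed = {<2 0 1>}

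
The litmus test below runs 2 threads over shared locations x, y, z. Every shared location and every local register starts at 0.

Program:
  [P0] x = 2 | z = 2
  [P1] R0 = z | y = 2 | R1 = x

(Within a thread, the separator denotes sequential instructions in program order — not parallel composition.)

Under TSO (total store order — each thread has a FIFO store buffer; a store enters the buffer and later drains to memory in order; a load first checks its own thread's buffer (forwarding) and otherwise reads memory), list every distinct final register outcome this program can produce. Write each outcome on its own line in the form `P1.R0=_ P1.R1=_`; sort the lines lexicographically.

P1.R0=0 P1.R1=0
P1.R0=0 P1.R1=2
P1.R0=2 P1.R1=2

outcome vector order: (P1.R0,P1.R1)
|TSO outcomes| = 3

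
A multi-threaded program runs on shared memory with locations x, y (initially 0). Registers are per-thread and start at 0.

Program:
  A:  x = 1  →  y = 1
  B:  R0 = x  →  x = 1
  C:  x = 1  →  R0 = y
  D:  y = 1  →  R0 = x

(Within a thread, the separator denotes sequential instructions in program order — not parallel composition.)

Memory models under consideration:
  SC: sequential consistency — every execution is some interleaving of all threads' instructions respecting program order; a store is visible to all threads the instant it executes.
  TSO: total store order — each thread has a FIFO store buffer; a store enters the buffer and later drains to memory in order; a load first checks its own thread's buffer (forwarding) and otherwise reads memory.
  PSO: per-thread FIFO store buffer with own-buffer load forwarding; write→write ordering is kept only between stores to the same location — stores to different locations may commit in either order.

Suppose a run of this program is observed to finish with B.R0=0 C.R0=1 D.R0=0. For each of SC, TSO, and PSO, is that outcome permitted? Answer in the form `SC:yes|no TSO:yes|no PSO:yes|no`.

outcome vector order: (B.R0,C.R0,D.R0)
SC (6): 0/0/1, 0/1/0, 0/1/1, 1/0/1, 1/1/0, 1/1/1
TSO (8): 0/0/0, 0/0/1, 0/1/0, 0/1/1, 1/0/0, 1/0/1, 1/1/0, 1/1/1
PSO (8): 0/0/0, 0/0/1, 0/1/0, 0/1/1, 1/0/0, 1/0/1, 1/1/0, 1/1/1
target 0/1/0 ∈ {SC,TSO,PSO}

SC:yes TSO:yes PSO:yes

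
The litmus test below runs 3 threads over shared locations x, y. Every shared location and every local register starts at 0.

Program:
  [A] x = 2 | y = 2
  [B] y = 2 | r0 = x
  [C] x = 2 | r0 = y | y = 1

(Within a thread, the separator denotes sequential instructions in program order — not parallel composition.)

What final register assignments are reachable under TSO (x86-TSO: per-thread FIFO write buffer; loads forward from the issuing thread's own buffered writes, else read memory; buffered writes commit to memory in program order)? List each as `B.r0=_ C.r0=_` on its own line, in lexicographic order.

outcome vector order: (B.r0,C.r0)
|TSO outcomes| = 4

B.r0=0 C.r0=0
B.r0=0 C.r0=2
B.r0=2 C.r0=0
B.r0=2 C.r0=2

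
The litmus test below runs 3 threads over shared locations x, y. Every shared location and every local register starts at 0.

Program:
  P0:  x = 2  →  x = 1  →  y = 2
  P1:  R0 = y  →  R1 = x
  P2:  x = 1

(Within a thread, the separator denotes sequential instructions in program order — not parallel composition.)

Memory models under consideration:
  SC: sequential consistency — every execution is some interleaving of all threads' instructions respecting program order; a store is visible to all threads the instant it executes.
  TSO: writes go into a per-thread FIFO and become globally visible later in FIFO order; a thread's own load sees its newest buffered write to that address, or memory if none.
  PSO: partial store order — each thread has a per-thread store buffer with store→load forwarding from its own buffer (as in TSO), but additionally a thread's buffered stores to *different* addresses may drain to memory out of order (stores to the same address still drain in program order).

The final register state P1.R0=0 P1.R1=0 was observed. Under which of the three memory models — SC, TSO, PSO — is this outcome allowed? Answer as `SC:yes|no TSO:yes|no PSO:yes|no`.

outcome vector order: (P1.R0,P1.R1)
SC: 4 outcomes — {00 01 02 21}
TSO: 4 outcomes — {00 01 02 21}
PSO: 6 outcomes — {00 01 02 20 21 22}
target 00 ∈ {SC,TSO,PSO}

SC:yes TSO:yes PSO:yes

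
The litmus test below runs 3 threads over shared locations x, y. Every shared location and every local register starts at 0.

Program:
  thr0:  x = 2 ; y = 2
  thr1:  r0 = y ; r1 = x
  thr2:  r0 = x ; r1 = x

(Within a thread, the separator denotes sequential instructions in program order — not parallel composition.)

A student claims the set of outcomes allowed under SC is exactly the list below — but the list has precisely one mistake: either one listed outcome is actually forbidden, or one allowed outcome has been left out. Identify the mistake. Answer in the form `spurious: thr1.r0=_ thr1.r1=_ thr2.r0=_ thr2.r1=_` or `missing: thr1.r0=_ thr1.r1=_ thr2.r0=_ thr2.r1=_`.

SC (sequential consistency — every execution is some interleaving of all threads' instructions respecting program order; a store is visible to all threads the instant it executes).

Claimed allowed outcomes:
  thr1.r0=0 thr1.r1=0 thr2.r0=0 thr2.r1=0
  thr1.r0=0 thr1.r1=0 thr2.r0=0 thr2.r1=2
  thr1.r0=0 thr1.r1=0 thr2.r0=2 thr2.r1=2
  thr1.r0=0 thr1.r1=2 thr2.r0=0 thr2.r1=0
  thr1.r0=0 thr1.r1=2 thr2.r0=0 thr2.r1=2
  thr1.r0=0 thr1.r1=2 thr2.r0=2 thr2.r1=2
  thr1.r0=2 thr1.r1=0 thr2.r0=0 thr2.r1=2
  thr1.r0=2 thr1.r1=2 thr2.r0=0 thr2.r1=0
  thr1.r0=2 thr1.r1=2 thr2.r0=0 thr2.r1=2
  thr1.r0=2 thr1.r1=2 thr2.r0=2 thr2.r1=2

outcome vector order: (thr1.r0,thr1.r1,thr2.r0,thr2.r1)
SC (9): <0 0 0 0> <0 0 0 2> <0 0 2 2> <0 2 0 0> <0 2 0 2> <0 2 2 2> <2 2 0 0> <2 2 0 2> <2 2 2 2>
claimed∖SC = {<2 0 0 2>}

spurious: thr1.r0=2 thr1.r1=0 thr2.r0=0 thr2.r1=2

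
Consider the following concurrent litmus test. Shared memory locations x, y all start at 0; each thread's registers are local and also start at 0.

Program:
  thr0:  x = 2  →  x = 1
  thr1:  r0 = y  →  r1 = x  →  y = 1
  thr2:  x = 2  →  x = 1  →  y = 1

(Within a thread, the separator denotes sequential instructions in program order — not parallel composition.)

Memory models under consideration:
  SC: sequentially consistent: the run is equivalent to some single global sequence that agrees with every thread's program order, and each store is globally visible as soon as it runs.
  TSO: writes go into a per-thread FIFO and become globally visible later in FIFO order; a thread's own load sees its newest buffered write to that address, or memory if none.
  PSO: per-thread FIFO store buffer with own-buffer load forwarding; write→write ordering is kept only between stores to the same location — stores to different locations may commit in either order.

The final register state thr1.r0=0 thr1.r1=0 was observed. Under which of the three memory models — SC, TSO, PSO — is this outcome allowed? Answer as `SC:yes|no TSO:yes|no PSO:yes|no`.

outcome vector order: (thr1.r0,thr1.r1)
[SC] allowed = {(0,0); (0,1); (0,2); (1,1); (1,2)}
[TSO] allowed = {(0,0); (0,1); (0,2); (1,1); (1,2)}
[PSO] allowed = {(0,0); (0,1); (0,2); (1,0); (1,1); (1,2)}
target (0,0) ∈ {SC,TSO,PSO}

SC:yes TSO:yes PSO:yes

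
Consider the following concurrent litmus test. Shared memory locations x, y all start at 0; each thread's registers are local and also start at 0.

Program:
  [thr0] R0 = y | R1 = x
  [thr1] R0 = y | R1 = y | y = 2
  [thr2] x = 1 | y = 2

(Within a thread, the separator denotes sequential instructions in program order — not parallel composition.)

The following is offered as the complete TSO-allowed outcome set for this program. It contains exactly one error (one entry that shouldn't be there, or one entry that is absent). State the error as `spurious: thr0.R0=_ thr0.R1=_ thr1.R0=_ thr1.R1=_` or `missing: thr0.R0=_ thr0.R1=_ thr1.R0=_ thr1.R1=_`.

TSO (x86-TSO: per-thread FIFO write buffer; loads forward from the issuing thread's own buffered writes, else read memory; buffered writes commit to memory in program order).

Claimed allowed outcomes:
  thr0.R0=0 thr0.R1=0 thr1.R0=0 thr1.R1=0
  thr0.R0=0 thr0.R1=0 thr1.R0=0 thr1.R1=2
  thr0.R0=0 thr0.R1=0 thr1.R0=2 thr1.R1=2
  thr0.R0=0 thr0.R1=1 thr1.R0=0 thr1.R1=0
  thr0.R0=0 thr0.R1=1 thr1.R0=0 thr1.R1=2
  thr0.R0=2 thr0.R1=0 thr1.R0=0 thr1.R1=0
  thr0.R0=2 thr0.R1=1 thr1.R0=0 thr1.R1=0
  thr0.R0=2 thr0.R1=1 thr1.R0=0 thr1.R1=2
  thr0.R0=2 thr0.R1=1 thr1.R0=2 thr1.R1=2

outcome vector order: (thr0.R0,thr0.R1,thr1.R0,thr1.R1)
TSO (10): <0 0 0 0> <0 0 0 2> <0 0 2 2> <0 1 0 0> <0 1 0 2> <0 1 2 2> <2 0 0 0> <2 1 0 0> <2 1 0 2> <2 1 2 2>
TSO∖claimed = {<0 1 2 2>}

missing: thr0.R0=0 thr0.R1=1 thr1.R0=2 thr1.R1=2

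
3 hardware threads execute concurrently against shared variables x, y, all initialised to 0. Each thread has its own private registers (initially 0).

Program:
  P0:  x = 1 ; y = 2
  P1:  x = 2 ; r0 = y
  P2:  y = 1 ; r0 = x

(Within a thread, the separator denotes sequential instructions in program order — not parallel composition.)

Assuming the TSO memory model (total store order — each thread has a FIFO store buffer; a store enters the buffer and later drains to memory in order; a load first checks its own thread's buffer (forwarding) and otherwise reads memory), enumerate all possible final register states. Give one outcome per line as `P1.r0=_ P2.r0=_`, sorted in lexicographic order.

P1.r0=0 P2.r0=0
P1.r0=0 P2.r0=1
P1.r0=0 P2.r0=2
P1.r0=1 P2.r0=0
P1.r0=1 P2.r0=1
P1.r0=1 P2.r0=2
P1.r0=2 P2.r0=0
P1.r0=2 P2.r0=1
P1.r0=2 P2.r0=2

outcome vector order: (P1.r0,P2.r0)
|TSO outcomes| = 9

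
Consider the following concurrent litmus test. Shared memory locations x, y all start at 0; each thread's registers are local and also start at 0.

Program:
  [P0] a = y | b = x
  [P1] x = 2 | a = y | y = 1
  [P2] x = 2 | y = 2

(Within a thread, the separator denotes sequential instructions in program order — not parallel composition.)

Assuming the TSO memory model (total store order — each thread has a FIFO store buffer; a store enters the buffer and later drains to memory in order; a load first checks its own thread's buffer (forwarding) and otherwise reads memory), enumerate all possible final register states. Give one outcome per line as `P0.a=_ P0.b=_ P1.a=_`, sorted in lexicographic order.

P0.a=0 P0.b=0 P1.a=0
P0.a=0 P0.b=0 P1.a=2
P0.a=0 P0.b=2 P1.a=0
P0.a=0 P0.b=2 P1.a=2
P0.a=1 P0.b=2 P1.a=0
P0.a=1 P0.b=2 P1.a=2
P0.a=2 P0.b=2 P1.a=0
P0.a=2 P0.b=2 P1.a=2

outcome vector order: (P0.a,P0.b,P1.a)
|TSO outcomes| = 8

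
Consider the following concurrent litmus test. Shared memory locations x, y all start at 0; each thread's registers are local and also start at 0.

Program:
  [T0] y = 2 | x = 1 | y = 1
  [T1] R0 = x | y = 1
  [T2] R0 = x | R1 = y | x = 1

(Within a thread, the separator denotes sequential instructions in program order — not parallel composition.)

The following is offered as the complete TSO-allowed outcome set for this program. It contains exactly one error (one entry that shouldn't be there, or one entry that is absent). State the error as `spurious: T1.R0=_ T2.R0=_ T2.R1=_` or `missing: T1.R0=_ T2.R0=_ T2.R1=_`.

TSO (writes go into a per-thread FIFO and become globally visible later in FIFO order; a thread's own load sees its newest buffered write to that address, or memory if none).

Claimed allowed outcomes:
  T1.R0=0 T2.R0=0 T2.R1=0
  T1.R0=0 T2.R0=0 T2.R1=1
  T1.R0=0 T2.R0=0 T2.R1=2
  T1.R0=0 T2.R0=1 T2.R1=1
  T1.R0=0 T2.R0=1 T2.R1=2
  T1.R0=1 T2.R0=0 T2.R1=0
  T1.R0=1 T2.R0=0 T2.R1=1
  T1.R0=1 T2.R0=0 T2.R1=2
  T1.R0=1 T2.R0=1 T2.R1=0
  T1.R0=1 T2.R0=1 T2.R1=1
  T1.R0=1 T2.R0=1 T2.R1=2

spurious: T1.R0=1 T2.R0=1 T2.R1=0

outcome vector order: (T1.R0,T2.R0,T2.R1)
[TSO] allowed = {(0,0,0), (0,0,1), (0,0,2), (0,1,1), (0,1,2), (1,0,0), (1,0,1), (1,0,2), (1,1,1), (1,1,2)}
claimed∖TSO = {(1,1,0)}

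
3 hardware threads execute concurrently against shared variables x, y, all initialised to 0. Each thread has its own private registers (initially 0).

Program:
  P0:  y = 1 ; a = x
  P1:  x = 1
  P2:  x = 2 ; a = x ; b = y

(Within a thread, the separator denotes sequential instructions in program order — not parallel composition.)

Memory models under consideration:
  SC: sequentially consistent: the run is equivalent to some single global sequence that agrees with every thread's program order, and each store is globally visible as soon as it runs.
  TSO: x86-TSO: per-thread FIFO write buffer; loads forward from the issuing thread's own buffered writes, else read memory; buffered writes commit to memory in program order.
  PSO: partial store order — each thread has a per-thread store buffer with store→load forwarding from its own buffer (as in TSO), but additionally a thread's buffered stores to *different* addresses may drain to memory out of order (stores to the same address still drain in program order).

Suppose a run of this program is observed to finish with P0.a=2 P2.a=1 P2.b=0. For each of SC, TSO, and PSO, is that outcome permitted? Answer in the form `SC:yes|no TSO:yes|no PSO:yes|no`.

outcome vector order: (P0.a,P2.a,P2.b)
[SC] allowed = {<0 1 1> <0 2 1> <1 1 0> <1 1 1> <1 2 0> <1 2 1> <2 1 1> <2 2 0> <2 2 1>}
[TSO] allowed = {<0 1 0> <0 1 1> <0 2 0> <0 2 1> <1 1 0> <1 1 1> <1 2 0> <1 2 1> <2 1 0> <2 1 1> <2 2 0> <2 2 1>}
[PSO] allowed = {<0 1 0> <0 1 1> <0 2 0> <0 2 1> <1 1 0> <1 1 1> <1 2 0> <1 2 1> <2 1 0> <2 1 1> <2 2 0> <2 2 1>}
target <2 1 0> ∈ {TSO,PSO}

SC:no TSO:yes PSO:yes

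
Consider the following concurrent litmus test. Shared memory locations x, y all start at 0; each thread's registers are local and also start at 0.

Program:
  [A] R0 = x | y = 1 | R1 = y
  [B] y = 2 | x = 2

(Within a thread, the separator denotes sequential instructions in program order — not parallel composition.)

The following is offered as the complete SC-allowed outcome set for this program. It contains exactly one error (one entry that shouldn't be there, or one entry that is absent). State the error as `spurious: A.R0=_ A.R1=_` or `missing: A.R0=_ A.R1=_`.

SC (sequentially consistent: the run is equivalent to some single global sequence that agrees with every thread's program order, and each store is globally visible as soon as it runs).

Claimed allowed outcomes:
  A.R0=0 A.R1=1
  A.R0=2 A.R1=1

missing: A.R0=0 A.R1=2

outcome vector order: (A.R0,A.R1)
[SC] allowed = {0/1; 0/2; 2/1}
SC∖claimed = {0/2}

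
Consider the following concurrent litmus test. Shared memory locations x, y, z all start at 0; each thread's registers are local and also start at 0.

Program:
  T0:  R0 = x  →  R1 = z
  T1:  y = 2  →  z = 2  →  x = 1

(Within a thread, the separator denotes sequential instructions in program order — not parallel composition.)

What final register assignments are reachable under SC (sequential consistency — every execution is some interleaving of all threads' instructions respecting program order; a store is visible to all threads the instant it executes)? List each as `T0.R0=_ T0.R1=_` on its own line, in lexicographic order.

T0.R0=0 T0.R1=0
T0.R0=0 T0.R1=2
T0.R0=1 T0.R1=2

outcome vector order: (T0.R0,T0.R1)
|SC outcomes| = 3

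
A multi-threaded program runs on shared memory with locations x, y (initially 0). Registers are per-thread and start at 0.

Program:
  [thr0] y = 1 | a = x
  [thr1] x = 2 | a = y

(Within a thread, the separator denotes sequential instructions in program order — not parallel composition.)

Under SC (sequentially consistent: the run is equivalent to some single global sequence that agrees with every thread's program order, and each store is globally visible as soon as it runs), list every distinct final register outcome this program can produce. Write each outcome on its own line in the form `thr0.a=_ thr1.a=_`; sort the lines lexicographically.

outcome vector order: (thr0.a,thr1.a)
|SC outcomes| = 3

thr0.a=0 thr1.a=1
thr0.a=2 thr1.a=0
thr0.a=2 thr1.a=1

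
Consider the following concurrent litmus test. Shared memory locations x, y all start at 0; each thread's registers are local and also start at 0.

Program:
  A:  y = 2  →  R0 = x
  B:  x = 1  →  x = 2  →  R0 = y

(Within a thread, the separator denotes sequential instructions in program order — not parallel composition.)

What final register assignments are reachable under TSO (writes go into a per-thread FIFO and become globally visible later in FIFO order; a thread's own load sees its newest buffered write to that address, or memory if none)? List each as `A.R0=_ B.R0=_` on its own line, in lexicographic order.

A.R0=0 B.R0=0
A.R0=0 B.R0=2
A.R0=1 B.R0=0
A.R0=1 B.R0=2
A.R0=2 B.R0=0
A.R0=2 B.R0=2

outcome vector order: (A.R0,B.R0)
|TSO outcomes| = 6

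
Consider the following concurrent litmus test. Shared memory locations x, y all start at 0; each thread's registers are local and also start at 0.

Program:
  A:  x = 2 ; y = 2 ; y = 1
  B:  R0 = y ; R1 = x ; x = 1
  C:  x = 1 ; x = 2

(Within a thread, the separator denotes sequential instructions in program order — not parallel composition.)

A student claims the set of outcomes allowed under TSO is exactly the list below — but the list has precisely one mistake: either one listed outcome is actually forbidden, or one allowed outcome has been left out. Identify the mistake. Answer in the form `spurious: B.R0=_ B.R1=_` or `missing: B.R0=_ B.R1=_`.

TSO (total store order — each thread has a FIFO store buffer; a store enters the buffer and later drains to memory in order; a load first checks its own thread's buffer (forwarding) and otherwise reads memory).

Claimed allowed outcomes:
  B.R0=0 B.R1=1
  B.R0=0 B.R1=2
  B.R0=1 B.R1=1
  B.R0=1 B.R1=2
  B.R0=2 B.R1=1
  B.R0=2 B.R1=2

outcome vector order: (B.R0,B.R1)
TSO: 7 outcomes — {<0 0>, <0 1>, <0 2>, <1 1>, <1 2>, <2 1>, <2 2>}
TSO∖claimed = {<0 0>}

missing: B.R0=0 B.R1=0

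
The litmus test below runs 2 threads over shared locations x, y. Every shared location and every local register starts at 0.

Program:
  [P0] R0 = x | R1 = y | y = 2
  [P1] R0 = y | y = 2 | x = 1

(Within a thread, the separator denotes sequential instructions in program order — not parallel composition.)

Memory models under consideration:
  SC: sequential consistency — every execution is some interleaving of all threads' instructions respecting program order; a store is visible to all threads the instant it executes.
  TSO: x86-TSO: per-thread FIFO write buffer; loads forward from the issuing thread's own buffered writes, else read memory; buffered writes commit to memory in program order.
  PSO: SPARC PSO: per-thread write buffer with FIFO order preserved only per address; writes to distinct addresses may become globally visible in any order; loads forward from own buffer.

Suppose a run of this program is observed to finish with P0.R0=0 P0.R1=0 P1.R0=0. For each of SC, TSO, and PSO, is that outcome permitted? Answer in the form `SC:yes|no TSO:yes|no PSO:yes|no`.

SC:yes TSO:yes PSO:yes

outcome vector order: (P0.R0,P0.R1,P1.R0)
[SC] allowed = {000 002 020 120}
[TSO] allowed = {000 002 020 120}
[PSO] allowed = {000 002 020 100 120}
target 000 ∈ {SC,TSO,PSO}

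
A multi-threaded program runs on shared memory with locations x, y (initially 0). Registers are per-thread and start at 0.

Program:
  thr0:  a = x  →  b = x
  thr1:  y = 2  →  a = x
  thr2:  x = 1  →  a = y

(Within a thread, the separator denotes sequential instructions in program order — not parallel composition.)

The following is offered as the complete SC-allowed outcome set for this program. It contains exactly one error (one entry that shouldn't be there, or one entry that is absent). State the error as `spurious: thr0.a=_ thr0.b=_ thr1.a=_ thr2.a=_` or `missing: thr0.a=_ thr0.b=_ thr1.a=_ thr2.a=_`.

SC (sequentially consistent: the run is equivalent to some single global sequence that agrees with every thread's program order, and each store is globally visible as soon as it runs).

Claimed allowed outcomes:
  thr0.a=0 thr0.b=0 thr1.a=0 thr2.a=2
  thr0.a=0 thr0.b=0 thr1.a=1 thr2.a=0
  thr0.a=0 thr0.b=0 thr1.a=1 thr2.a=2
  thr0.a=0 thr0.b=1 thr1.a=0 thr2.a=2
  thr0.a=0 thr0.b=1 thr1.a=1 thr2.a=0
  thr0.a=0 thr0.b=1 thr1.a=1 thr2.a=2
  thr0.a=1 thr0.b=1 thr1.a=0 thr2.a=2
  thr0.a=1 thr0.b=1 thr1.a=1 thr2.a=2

missing: thr0.a=1 thr0.b=1 thr1.a=1 thr2.a=0

outcome vector order: (thr0.a,thr0.b,thr1.a,thr2.a)
[SC] allowed = {0002; 0010; 0012; 0102; 0110; 0112; 1102; 1110; 1112}
SC∖claimed = {1110}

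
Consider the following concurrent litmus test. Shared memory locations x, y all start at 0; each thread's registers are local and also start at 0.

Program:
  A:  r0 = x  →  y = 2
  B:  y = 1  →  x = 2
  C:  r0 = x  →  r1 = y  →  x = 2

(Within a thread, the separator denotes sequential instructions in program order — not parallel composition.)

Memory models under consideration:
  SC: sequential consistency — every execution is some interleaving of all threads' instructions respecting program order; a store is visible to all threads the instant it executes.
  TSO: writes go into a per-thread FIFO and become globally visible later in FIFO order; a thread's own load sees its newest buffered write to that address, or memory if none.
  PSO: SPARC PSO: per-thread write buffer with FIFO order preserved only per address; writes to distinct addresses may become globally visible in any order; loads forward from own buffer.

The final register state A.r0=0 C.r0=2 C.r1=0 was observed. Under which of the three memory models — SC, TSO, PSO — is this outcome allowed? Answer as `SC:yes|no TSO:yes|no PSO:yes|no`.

outcome vector order: (A.r0,C.r0,C.r1)
SC (10): (0,0,0), (0,0,1), (0,0,2), (0,2,1), (0,2,2), (2,0,0), (2,0,1), (2,0,2), (2,2,1), (2,2,2)
TSO (10): (0,0,0), (0,0,1), (0,0,2), (0,2,1), (0,2,2), (2,0,0), (2,0,1), (2,0,2), (2,2,1), (2,2,2)
PSO (12): (0,0,0), (0,0,1), (0,0,2), (0,2,0), (0,2,1), (0,2,2), (2,0,0), (2,0,1), (2,0,2), (2,2,0), (2,2,1), (2,2,2)
target (0,2,0) ∈ {PSO}

SC:no TSO:no PSO:yes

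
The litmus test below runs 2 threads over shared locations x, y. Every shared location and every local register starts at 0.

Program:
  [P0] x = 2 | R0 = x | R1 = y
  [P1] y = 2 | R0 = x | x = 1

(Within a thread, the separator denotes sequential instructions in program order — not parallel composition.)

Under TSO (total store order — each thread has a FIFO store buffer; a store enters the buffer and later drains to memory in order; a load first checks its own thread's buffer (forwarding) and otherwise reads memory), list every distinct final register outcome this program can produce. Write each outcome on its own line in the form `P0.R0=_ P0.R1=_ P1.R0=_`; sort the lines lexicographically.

outcome vector order: (P0.R0,P0.R1,P1.R0)
|TSO outcomes| = 6

P0.R0=1 P0.R1=2 P1.R0=0
P0.R0=1 P0.R1=2 P1.R0=2
P0.R0=2 P0.R1=0 P1.R0=0
P0.R0=2 P0.R1=0 P1.R0=2
P0.R0=2 P0.R1=2 P1.R0=0
P0.R0=2 P0.R1=2 P1.R0=2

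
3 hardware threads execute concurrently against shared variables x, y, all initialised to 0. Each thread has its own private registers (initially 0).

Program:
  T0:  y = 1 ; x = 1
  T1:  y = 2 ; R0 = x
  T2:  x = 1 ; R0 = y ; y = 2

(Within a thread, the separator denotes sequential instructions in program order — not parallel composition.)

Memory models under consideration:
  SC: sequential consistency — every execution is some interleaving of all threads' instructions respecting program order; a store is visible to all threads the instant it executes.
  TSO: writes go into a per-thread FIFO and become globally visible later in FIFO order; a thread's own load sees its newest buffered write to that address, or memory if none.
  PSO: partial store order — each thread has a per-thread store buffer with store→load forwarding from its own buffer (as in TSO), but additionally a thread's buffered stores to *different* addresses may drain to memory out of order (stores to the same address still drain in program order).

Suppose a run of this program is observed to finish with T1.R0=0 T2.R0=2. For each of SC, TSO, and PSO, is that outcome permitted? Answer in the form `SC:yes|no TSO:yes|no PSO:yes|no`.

SC:yes TSO:yes PSO:yes

outcome vector order: (T1.R0,T2.R0)
[SC] allowed = {<0 1>, <0 2>, <1 0>, <1 1>, <1 2>}
[TSO] allowed = {<0 0>, <0 1>, <0 2>, <1 0>, <1 1>, <1 2>}
[PSO] allowed = {<0 0>, <0 1>, <0 2>, <1 0>, <1 1>, <1 2>}
target <0 2> ∈ {SC,TSO,PSO}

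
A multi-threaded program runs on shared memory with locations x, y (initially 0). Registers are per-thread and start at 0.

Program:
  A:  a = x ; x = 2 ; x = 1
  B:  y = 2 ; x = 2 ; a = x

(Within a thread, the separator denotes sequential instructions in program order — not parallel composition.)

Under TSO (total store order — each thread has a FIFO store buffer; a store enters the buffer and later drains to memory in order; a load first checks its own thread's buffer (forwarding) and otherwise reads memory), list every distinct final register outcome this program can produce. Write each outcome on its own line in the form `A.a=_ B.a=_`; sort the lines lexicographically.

outcome vector order: (A.a,B.a)
|TSO outcomes| = 4

A.a=0 B.a=1
A.a=0 B.a=2
A.a=2 B.a=1
A.a=2 B.a=2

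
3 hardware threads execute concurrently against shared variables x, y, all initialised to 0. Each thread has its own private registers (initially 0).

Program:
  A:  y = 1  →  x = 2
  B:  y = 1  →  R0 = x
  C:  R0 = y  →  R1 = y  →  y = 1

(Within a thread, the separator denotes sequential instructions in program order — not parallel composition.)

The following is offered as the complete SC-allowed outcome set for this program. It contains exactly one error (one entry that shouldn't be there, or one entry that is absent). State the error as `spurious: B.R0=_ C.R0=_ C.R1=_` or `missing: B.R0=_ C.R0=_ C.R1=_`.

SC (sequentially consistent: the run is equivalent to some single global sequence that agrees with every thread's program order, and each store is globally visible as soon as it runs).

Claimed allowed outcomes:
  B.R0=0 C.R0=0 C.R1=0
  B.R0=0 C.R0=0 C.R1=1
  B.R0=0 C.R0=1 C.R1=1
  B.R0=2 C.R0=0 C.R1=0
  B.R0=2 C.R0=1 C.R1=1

outcome vector order: (B.R0,C.R0,C.R1)
[SC] allowed = {0/0/0, 0/0/1, 0/1/1, 2/0/0, 2/0/1, 2/1/1}
SC∖claimed = {2/0/1}

missing: B.R0=2 C.R0=0 C.R1=1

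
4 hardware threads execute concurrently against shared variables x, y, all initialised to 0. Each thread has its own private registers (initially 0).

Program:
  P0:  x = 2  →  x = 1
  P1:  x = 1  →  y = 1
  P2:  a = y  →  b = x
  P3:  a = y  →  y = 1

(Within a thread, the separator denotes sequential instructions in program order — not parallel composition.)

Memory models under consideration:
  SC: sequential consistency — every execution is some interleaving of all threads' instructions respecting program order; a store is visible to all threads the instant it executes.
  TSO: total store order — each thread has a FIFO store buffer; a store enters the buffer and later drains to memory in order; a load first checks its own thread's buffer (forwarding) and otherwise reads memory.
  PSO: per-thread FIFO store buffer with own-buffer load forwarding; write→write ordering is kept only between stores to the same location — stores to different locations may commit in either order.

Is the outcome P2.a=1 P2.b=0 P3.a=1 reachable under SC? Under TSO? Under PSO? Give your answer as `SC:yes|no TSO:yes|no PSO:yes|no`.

outcome vector order: (P2.a,P2.b,P3.a)
under SC → 000; 001; 010; 011; 020; 021; 100; 110; 111; 120; 121
under TSO → 000; 001; 010; 011; 020; 021; 100; 110; 111; 120; 121
under PSO → 000; 001; 010; 011; 020; 021; 100; 101; 110; 111; 120; 121
target 101 ∈ {PSO}

SC:no TSO:no PSO:yes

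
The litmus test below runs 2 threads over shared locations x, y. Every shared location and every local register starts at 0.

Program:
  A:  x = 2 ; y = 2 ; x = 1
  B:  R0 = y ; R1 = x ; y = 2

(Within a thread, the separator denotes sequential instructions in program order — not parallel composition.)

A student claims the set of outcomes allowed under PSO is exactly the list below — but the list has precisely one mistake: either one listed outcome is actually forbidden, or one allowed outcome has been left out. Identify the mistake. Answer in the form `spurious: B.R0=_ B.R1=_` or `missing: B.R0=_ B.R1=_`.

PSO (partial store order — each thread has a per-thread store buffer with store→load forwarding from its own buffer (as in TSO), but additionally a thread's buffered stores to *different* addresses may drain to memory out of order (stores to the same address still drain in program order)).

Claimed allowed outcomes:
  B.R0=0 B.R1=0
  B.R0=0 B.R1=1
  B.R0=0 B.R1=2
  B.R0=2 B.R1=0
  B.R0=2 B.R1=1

outcome vector order: (B.R0,B.R1)
PSO: 6 outcomes — {<0 0>; <0 1>; <0 2>; <2 0>; <2 1>; <2 2>}
PSO∖claimed = {<2 2>}

missing: B.R0=2 B.R1=2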